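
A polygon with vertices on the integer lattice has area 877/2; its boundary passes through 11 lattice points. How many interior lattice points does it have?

Pick's theorem A = I + B/2 − 1 rearranges to I = A − B/2 + 1 = 877/2 − 11/2 + 1 = 434.

434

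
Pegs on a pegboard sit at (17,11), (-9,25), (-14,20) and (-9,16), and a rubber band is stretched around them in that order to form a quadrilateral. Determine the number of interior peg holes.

136

By the shoelace formula, twice the signed area is |(17·25 − (-9)·11) + ((-9)·20 − (-14)·25) + ((-14)·16 − (-9)·20) + ((-9)·11 − 17·16)| = 279, so the area is 139.5.
The number of boundary lattice points is Σ gcd(|Δx|,|Δy|) = gcd(26,14) + gcd(5,5) + gcd(5,4) + gcd(26,5) = 2+5+1+1 = 9.
By Pick's theorem A = I + B/2 − 1, so I = 139.5 − 9/2 + 1 = 136.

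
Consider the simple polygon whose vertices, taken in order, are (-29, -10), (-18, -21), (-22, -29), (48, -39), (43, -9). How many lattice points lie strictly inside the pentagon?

1632

By the shoelace formula, twice the signed area is |[(-29)·(-21) − (-18)·(-10)] + [(-18)·(-29) − (-22)·(-21)] + [(-22)·(-39) − 48·(-29)] + [48·(-9) − 43·(-39)] + [43·(-10) − (-29)·(-9)]| = 3293, so the area is 1646.5.
Along each edge there are gcd(|Δx|,|Δy|)+1 lattice points, so counting each shared vertex once the boundary has gcd(11,11) + gcd(4,8) + gcd(70,10) + gcd(5,30) + gcd(72,1) = 11+4+10+5+1 = 31.
By Pick's theorem A = I + B/2 − 1, so I = 1646.5 − 31/2 + 1 = 1632.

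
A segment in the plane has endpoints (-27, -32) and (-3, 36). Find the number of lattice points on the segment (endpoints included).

5

The number of lattice points on a segment between lattice points is gcd(|Δx|,|Δy|) + 1 = gcd(24,68) + 1 = 4 + 1 = 5.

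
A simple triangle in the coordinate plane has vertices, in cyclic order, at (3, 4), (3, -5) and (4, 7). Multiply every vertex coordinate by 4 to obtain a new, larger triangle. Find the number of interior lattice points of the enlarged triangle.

By the shoelace formula, twice the signed area is |(3·(-5) − 3·4) + (3·7 − 4·(-5)) + (4·4 − 3·7)| = 9, so the area is 9/2.
Along each edge there are gcd(|Δx|,|Δy|)+1 lattice points, so counting each shared vertex once the boundary has gcd(0,9) + gcd(1,12) + gcd(1,3) = 9+1+1 = 11.
Scaling by 4 multiplies the area by 4² = 16 (so the new area is 72) and multiplies the boundary lattice-point count by 4, giving 44.
By Pick's theorem, the interior count of the dilated polygon is 72 − 44/2 + 1 = 51.

51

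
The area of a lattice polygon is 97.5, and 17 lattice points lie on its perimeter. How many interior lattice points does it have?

90

Pick's theorem A = I + B/2 − 1 rearranges to I = A − B/2 + 1 = 97.5 − 17/2 + 1 = 90.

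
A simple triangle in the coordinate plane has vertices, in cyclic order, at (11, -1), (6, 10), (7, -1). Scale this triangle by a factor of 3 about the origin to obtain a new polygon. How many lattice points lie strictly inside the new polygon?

Using the shoelace formula, 2A = |(11·10 − 6·(-1)) + (6·(-1) − 7·10) + (7·(-1) − 11·(-1))| = 44, so the area is 22.
Summing gcd(|Δx|,|Δy|) over the edges gives the boundary count: gcd(5,11) + gcd(1,11) + gcd(4,0) = 1+1+4 = 6.
Scaling by 3 multiplies the area by 3² = 9 (so the new area is 198) and multiplies the boundary lattice-point count by 3, giving 18.
By Pick's theorem, the interior count of the dilated polygon is 198 − 18/2 + 1 = 190.

190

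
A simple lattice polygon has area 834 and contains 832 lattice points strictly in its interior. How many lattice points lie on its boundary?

6

Pick's theorem gives A = I + B/2 − 1, so B = 2(A − I + 1) = 2(834 − 832 + 1) = 6.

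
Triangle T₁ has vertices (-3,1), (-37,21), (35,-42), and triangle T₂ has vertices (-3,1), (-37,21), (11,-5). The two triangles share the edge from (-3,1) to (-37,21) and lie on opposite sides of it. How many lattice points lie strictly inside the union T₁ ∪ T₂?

383

The union is the simple quadrilateral with vertices (-3,1), (35,-42), (-37,21), (11,-5) in order.
The shoelace formula gives twice the area as |((-3)·(-42) − 35·1) + (35·21 − (-37)·(-42)) + ((-37)·(-5) − 11·21) + (11·1 − (-3)·(-5))| = 778, so the area is 389.
Along each edge there are gcd(|Δx|,|Δy|)+1 lattice points, so counting each shared vertex once the boundary has gcd(38,43) + gcd(72,63) + gcd(48,26) + gcd(14,6) = 1+9+2+2 = 14.
By Pick's theorem I = A − B/2 + 1 = 389 − 14/2 + 1 = 383.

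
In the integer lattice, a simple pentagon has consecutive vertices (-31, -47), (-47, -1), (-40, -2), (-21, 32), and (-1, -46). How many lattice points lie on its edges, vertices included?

Along each edge there are gcd(|Δx|,|Δy|)+1 lattice points, so counting each shared vertex once the boundary has gcd(16,46) + gcd(7,1) + gcd(19,34) + gcd(20,78) + gcd(30,1) = 2+1+1+2+1 = 7.

7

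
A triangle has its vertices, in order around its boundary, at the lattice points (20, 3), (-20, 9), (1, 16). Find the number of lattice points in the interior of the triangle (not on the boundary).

199

The shoelace formula gives twice the area as |(20·9 − (-20)·3) + ((-20)·16 − 1·9) + (1·3 − 20·16)| = 406, so the area is 203.
Along each edge there are gcd(|Δx|,|Δy|)+1 lattice points, so counting each shared vertex once the boundary has gcd(40,6) + gcd(21,7) + gcd(19,13) = 2+7+1 = 10.
Pick's theorem gives I = A − B/2 + 1 = 203 − 10/2 + 1 = 199.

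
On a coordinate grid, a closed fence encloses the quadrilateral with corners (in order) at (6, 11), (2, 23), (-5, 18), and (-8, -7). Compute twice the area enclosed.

400

Using the shoelace formula, 2A = |[6·23 − 2·11] + [2·18 − (-5)·23] + [(-5)·(-7) − (-8)·18] + [(-8)·11 − 6·(-7)]| = 400, so the area is 200.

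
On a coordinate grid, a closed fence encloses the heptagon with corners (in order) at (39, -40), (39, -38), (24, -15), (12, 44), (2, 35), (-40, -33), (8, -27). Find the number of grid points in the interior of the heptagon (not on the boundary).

2686

By the shoelace formula, twice the signed area is |(39·(-38) − 39·(-40)) + (39·(-15) − 24·(-38)) + (24·44 − 12·(-15)) + (12·35 − 2·44) + (2·(-33) − (-40)·35) + ((-40)·(-27) − 8·(-33)) + (8·(-40) − 39·(-27))| = 5384, so the area is 2692.
Summing gcd(|Δx|,|Δy|) over the edges gives the boundary count: gcd(0,2) + gcd(15,23) + gcd(12,59) + gcd(10,9) + gcd(42,68) + gcd(48,6) + gcd(31,13) = 2+1+1+1+2+6+1 = 14.
By Pick's theorem A = I + B/2 − 1, so I = 2692 − 14/2 + 1 = 2686.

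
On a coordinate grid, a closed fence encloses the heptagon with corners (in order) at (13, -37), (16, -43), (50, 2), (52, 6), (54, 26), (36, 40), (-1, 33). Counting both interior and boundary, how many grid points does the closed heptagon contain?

The shoelace formula gives twice the area as |(13·(-43) − 16·(-37)) + (16·2 − 50·(-43)) + (50·6 − 52·2) + (52·26 − 54·6) + (54·40 − 36·26) + (36·33 − (-1)·40) + ((-1)·(-37) − 13·33)| = 5499, so the area is 2749.5.
Summing gcd(|Δx|,|Δy|) over the edges gives the boundary count: gcd(3,6) + gcd(34,45) + gcd(2,4) + gcd(2,20) + gcd(18,14) + gcd(37,7) + gcd(14,70) = 3+1+2+2+2+1+14 = 25.
Pick's theorem gives I = A − B/2 + 1 = 2749.5 − 25/2 + 1 = 2738, so the closed region contains I + B = 2738 + 25 = 2763 lattice points.

2763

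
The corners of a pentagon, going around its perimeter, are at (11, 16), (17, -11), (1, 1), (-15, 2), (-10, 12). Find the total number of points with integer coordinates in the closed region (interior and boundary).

408

By the shoelace formula, twice the signed area is |(11·(-11) − 17·16) + (17·1 − 1·(-11)) + (1·2 − (-15)·1) + ((-15)·12 − (-10)·2) + ((-10)·16 − 11·12)| = 800, so the area is 400.
Summing gcd(|Δx|,|Δy|) over the edges gives the boundary count: gcd(6,27) + gcd(16,12) + gcd(16,1) + gcd(5,10) + gcd(21,4) = 3+4+1+5+1 = 14.
Pick's theorem gives I = A − B/2 + 1 = 400 − 14/2 + 1 = 394, so the closed region contains I + B = 394 + 14 = 408 lattice points.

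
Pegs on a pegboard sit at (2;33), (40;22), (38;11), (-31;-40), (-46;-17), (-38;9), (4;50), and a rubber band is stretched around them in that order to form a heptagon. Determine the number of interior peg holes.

The shoelace formula gives twice the area as |[2·22 − 40·33] + [40·11 − 38·22] + [38·(-40) − (-31)·11] + [(-31)·(-17) − (-46)·(-40)] + [(-46)·9 − (-38)·(-17)] + [(-38)·50 − 4·9] + [4·33 − 2·50]| = 7128, so the area is 3564.
The number of boundary lattice points is Σ gcd(|Δx|,|Δy|) = gcd(38,11) + gcd(2,11) + gcd(69,51) + gcd(15,23) + gcd(8,26) + gcd(42,41) + gcd(2,17) = 1+1+3+1+2+1+1 = 10.
Pick's theorem gives I = A − B/2 + 1 = 3564 − 10/2 + 1 = 3560.

3560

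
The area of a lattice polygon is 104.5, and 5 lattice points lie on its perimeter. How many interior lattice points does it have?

103

Pick's theorem A = I + B/2 − 1 rearranges to I = A − B/2 + 1 = 104.5 − 5/2 + 1 = 103.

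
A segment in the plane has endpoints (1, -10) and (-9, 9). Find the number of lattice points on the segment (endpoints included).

The number of lattice points on a segment between lattice points is gcd(|Δx|,|Δy|) + 1 = gcd(10,19) + 1 = 1 + 1 = 2.

2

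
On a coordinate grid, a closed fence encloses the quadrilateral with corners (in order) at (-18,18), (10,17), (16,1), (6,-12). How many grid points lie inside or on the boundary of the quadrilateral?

The shoelace formula gives twice the area as |[(-18)·17 − 10·18] + [10·1 − 16·17] + [16·(-12) − 6·1] + [6·18 − (-18)·(-12)]| = 1054, so the area is 527.
The number of boundary lattice points is Σ gcd(|Δx|,|Δy|) = gcd(28,1) + gcd(6,16) + gcd(10,13) + gcd(24,30) = 1+2+1+6 = 10.
Pick's theorem gives I = A − B/2 + 1 = 527 − 10/2 + 1 = 523, so the closed region contains I + B = 523 + 10 = 533 lattice points.

533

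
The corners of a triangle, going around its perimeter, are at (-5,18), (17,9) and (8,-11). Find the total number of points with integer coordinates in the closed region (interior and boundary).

By the shoelace formula, twice the signed area is |((-5)·9 − 17·18) + (17·(-11) − 8·9) + (8·18 − (-5)·(-11))| = 521, so the area is 521/2.
The number of boundary lattice points is Σ gcd(|Δx|,|Δy|) = gcd(22,9) + gcd(9,20) + gcd(13,29) = 1+1+1 = 3.
Pick's theorem gives I = A − B/2 + 1 = 521/2 − 3/2 + 1 = 260, so the closed region contains I + B = 260 + 3 = 263 lattice points.

263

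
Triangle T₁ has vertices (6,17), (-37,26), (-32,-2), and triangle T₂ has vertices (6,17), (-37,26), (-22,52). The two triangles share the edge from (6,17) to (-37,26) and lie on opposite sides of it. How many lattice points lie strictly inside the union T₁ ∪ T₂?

The union is the simple quadrilateral with vertices (6,17), (-32,-2), (-37,26), (-22,52) in order.
The shoelace formula gives twice the area as |[6·(-2) − (-32)·17] + [(-32)·26 − (-37)·(-2)] + [(-37)·52 − (-22)·26] + [(-22)·17 − 6·52]| = 2412, so the area is 1206.
The number of boundary lattice points is Σ gcd(|Δx|,|Δy|) = gcd(38,19) + gcd(5,28) + gcd(15,26) + gcd(28,35) = 19+1+1+7 = 28.
By Pick's theorem I = A − B/2 + 1 = 1206 − 28/2 + 1 = 1193.

1193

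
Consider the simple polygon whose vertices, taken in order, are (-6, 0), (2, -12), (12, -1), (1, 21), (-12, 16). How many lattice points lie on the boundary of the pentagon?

The number of boundary lattice points is Σ gcd(|Δx|,|Δy|) = gcd(8,12) + gcd(10,11) + gcd(11,22) + gcd(13,5) + gcd(6,16) = 4+1+11+1+2 = 19.

19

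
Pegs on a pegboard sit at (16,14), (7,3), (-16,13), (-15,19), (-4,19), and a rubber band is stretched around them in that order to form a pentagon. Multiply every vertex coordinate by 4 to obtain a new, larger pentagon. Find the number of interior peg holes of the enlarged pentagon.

The shoelace formula gives twice the area as |(16·3 − 7·14) + (7·13 − (-16)·3) + ((-16)·19 − (-15)·13) + ((-15)·19 − (-4)·19) + ((-4)·14 − 16·19)| = 589, so the area is 294.5.
Along each edge there are gcd(|Δx|,|Δy|)+1 lattice points, so counting each shared vertex once the boundary has gcd(9,11) + gcd(23,10) + gcd(1,6) + gcd(11,0) + gcd(20,5) = 1+1+1+11+5 = 19.
Scaling by 4 multiplies the area by 4² = 16 (so the new area is 4712) and multiplies the boundary lattice-point count by 4, giving 76.
By Pick's theorem, the interior count of the dilated polygon is 4712 − 76/2 + 1 = 4675.

4675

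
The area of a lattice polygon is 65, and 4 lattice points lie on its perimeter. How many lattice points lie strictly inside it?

64

From Pick's theorem, I = A − B/2 + 1 = 65 − 4/2 + 1 = 64.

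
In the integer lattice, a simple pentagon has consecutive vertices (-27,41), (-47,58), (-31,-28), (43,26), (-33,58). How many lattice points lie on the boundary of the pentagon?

10

The number of boundary lattice points is Σ gcd(|Δx|,|Δy|) = gcd(20,17) + gcd(16,86) + gcd(74,54) + gcd(76,32) + gcd(6,17) = 1+2+2+4+1 = 10.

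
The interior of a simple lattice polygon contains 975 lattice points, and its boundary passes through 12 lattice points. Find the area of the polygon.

By Pick's theorem, A = I + B/2 − 1 = 975 + 12/2 − 1 = 980.

980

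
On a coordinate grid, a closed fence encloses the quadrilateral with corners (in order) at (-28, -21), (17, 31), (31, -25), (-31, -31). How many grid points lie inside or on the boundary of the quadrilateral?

1935

By the shoelace formula, twice the signed area is |((-28)·31 − 17·(-21)) + (17·(-25) − 31·31) + (31·(-31) − (-31)·(-25)) + ((-31)·(-21) − (-28)·(-31))| = 3850, so the area is 1925.
Summing gcd(|Δx|,|Δy|) over the edges gives the boundary count: gcd(45,52) + gcd(14,56) + gcd(62,6) + gcd(3,10) = 1+14+2+1 = 18.
Pick's theorem gives I = A − B/2 + 1 = 1925 − 18/2 + 1 = 1917, so the closed region contains I + B = 1917 + 18 = 1935 lattice points.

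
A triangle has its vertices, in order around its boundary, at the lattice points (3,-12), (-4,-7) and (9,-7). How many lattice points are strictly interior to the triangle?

The shoelace formula gives twice the area as |(3·(-7) − (-4)·(-12)) + ((-4)·(-7) − 9·(-7)) + (9·(-12) − 3·(-7))| = 65, so the area is 32.5.
Along each edge there are gcd(|Δx|,|Δy|)+1 lattice points, so counting each shared vertex once the boundary has gcd(7,5) + gcd(13,0) + gcd(6,5) = 1+13+1 = 15.
Pick's theorem gives I = A − B/2 + 1 = 32.5 − 15/2 + 1 = 26.

26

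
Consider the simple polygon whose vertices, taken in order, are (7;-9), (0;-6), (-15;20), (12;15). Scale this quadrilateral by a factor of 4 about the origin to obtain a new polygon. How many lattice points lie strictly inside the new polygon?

6473

By the shoelace formula, twice the signed area is |(7·(-6) − 0·(-9)) + (0·20 − (-15)·(-6)) + ((-15)·15 − 12·20) + (12·(-9) − 7·15)| = 810, so the area is 405.
The number of boundary lattice points is Σ gcd(|Δx|,|Δy|) = gcd(7,3) + gcd(15,26) + gcd(27,5) + gcd(5,24) = 1+1+1+1 = 4.
Scaling by 4 multiplies the area by 4² = 16 (so the new area is 6480) and multiplies the boundary lattice-point count by 4, giving 16.
By Pick's theorem, the interior count of the dilated polygon is 6480 − 16/2 + 1 = 6473.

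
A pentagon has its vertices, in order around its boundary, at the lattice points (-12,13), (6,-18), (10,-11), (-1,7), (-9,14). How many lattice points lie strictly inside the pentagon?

Using the shoelace formula, 2A = |[(-12)·(-18) − 6·13] + [6·(-11) − 10·(-18)] + [10·7 − (-1)·(-11)] + [(-1)·14 − (-9)·7] + [(-9)·13 − (-12)·14]| = 411, so the area is 205.5.
Summing gcd(|Δx|,|Δy|) over the edges gives the boundary count: gcd(18,31) + gcd(4,7) + gcd(11,18) + gcd(8,7) + gcd(3,1) = 1+1+1+1+1 = 5.
By Pick's theorem A = I + B/2 − 1, so I = 205.5 − 5/2 + 1 = 204.

204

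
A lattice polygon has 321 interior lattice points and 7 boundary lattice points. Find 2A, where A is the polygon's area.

647

Pick's theorem states A = I + B/2 − 1, so A = 321 + 7/2 − 1 = 647/2.
Hence 2A = 647.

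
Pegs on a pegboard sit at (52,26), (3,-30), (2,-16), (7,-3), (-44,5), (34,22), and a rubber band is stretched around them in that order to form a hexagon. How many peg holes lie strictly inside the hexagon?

1502

Using the shoelace formula, 2A = |[52·(-30) − 3·26] + [3·(-16) − 2·(-30)] + [2·(-3) − 7·(-16)] + [7·5 − (-44)·(-3)] + [(-44)·22 − 34·5] + [34·26 − 52·22]| = 3015, so the area is 1507.5.
Along each edge there are gcd(|Δx|,|Δy|)+1 lattice points, so counting each shared vertex once the boundary has gcd(49,56) + gcd(1,14) + gcd(5,13) + gcd(51,8) + gcd(78,17) + gcd(18,4) = 7+1+1+1+1+2 = 13.
Pick's theorem gives I = A − B/2 + 1 = 1507.5 − 13/2 + 1 = 1502.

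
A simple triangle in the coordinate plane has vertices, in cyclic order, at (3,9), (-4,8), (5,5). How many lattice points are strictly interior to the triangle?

The shoelace formula gives twice the area as |(3·8 − (-4)·9) + ((-4)·5 − 5·8) + (5·9 − 3·5)| = 30, so the area is 15.
Summing gcd(|Δx|,|Δy|) over the edges gives the boundary count: gcd(7,1) + gcd(9,3) + gcd(2,4) = 1+3+2 = 6.
Pick's theorem gives I = A − B/2 + 1 = 15 − 6/2 + 1 = 13.

13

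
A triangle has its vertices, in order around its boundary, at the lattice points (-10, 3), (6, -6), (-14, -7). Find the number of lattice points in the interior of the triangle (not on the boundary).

97

The shoelace formula gives twice the area as |[(-10)·(-6) − 6·3] + [6·(-7) − (-14)·(-6)] + [(-14)·3 − (-10)·(-7)]| = 196, so the area is 98.
The number of boundary lattice points is Σ gcd(|Δx|,|Δy|) = gcd(16,9) + gcd(20,1) + gcd(4,10) = 1+1+2 = 4.
By Pick's theorem A = I + B/2 − 1, so I = 98 − 4/2 + 1 = 97.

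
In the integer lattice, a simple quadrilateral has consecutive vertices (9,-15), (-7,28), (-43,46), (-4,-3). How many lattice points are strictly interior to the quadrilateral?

By the shoelace formula, twice the signed area is |[9·28 − (-7)·(-15)] + [(-7)·46 − (-43)·28] + [(-43)·(-3) − (-4)·46] + [(-4)·(-15) − 9·(-3)]| = 1429, so the area is 714.5.
Along each edge there are gcd(|Δx|,|Δy|)+1 lattice points, so counting each shared vertex once the boundary has gcd(16,43) + gcd(36,18) + gcd(39,49) + gcd(13,12) = 1+18+1+1 = 21.
Pick's theorem gives I = A − B/2 + 1 = 714.5 − 21/2 + 1 = 705.

705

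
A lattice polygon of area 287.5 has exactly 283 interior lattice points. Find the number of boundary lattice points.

Pick's theorem gives A = I + B/2 − 1, so B = 2(A − I + 1) = 2(287.5 − 283 + 1) = 11.

11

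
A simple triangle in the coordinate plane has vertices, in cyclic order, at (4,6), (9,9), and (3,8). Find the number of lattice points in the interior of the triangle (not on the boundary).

The shoelace formula gives twice the area as |(4·9 − 9·6) + (9·8 − 3·9) + (3·6 − 4·8)| = 13, so the area is 13/2.
Summing gcd(|Δx|,|Δy|) over the edges gives the boundary count: gcd(5,3) + gcd(6,1) + gcd(1,2) = 1+1+1 = 3.
By Pick's theorem A = I + B/2 − 1, so I = 13/2 − 3/2 + 1 = 6.

6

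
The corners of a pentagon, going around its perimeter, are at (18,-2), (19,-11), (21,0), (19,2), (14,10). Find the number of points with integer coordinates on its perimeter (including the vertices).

The number of boundary lattice points is Σ gcd(|Δx|,|Δy|) = gcd(1,9) + gcd(2,11) + gcd(2,2) + gcd(5,8) + gcd(4,12) = 1+1+2+1+4 = 9.

9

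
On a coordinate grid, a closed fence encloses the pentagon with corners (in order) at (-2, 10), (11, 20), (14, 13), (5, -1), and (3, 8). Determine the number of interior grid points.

137

Using the shoelace formula, 2A = |[(-2)·20 − 11·10] + [11·13 − 14·20] + [14·(-1) − 5·13] + [5·8 − 3·(-1)] + [3·10 − (-2)·8]| = 277, so the area is 138.5.
Summing gcd(|Δx|,|Δy|) over the edges gives the boundary count: gcd(13,10) + gcd(3,7) + gcd(9,14) + gcd(2,9) + gcd(5,2) = 1+1+1+1+1 = 5.
By Pick's theorem A = I + B/2 − 1, so I = 138.5 − 5/2 + 1 = 137.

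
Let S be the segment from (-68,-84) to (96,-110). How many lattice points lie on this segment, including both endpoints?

The number of lattice points on a segment between lattice points is gcd(|Δx|,|Δy|) + 1 = gcd(164,26) + 1 = 2 + 1 = 3.

3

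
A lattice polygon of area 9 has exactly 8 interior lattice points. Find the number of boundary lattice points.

Pick's theorem gives A = I + B/2 − 1, so B = 2(A − I + 1) = 2(9 − 8 + 1) = 4.

4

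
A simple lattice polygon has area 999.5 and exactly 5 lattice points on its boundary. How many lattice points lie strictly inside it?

998

Pick's theorem A = I + B/2 − 1 rearranges to I = A − B/2 + 1 = 999.5 − 5/2 + 1 = 998.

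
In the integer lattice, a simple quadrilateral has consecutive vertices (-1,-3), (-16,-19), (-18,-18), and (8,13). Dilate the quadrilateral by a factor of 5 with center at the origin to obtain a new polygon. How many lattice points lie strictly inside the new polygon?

The shoelace formula gives twice the area as |[(-1)·(-19) − (-16)·(-3)] + [(-16)·(-18) − (-18)·(-19)] + [(-18)·13 − 8·(-18)] + [8·(-3) − (-1)·13]| = 184, so the area is 92.
Along each edge there are gcd(|Δx|,|Δy|)+1 lattice points, so counting each shared vertex once the boundary has gcd(15,16) + gcd(2,1) + gcd(26,31) + gcd(9,16) = 1+1+1+1 = 4.
Scaling by 5 multiplies the area by 5² = 25 (so the new area is 2300) and multiplies the boundary lattice-point count by 5, giving 20.
By Pick's theorem, the interior count of the dilated polygon is 2300 − 20/2 + 1 = 2291.

2291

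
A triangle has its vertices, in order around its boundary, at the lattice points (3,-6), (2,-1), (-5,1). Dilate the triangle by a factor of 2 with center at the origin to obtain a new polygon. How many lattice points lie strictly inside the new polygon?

64

Using the shoelace formula, 2A = |[3·(-1) − 2·(-6)] + [2·1 − (-5)·(-1)] + [(-5)·(-6) − 3·1]| = 33, so the area is 16.5.
Summing gcd(|Δx|,|Δy|) over the edges gives the boundary count: gcd(1,5) + gcd(7,2) + gcd(8,7) = 1+1+1 = 3.
Scaling by 2 multiplies the area by 2² = 4 (so the new area is 66) and multiplies the boundary lattice-point count by 2, giving 6.
By Pick's theorem, the interior count of the dilated polygon is 66 − 6/2 + 1 = 64.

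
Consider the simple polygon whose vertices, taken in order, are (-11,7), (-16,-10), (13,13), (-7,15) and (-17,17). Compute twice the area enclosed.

The shoelace formula gives twice the area as |((-11)·(-10) − (-16)·7) + ((-16)·13 − 13·(-10)) + (13·15 − (-7)·13) + ((-7)·17 − (-17)·15) + ((-17)·7 − (-11)·17)| = 634, so the area is 317.

634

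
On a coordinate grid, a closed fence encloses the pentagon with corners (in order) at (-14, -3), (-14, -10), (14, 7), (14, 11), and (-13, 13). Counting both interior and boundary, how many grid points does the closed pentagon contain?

379

The shoelace formula gives twice the area as |((-14)·(-10) − (-14)·(-3)) + ((-14)·7 − 14·(-10)) + (14·11 − 14·7) + (14·13 − (-13)·11) + ((-13)·(-3) − (-14)·13)| = 742, so the area is 371.
Along each edge there are gcd(|Δx|,|Δy|)+1 lattice points, so counting each shared vertex once the boundary has gcd(0,7) + gcd(28,17) + gcd(0,4) + gcd(27,2) + gcd(1,16) = 7+1+4+1+1 = 14.
Pick's theorem gives I = A − B/2 + 1 = 371 − 14/2 + 1 = 365, so the closed region contains I + B = 365 + 14 = 379 lattice points.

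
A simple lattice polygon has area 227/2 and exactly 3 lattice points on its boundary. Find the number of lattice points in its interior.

Pick's theorem A = I + B/2 − 1 rearranges to I = A − B/2 + 1 = 227/2 − 3/2 + 1 = 113.

113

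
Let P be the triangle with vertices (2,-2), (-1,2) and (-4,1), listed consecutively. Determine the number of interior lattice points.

By the shoelace formula, twice the signed area is |(2·2 − (-1)·(-2)) + ((-1)·1 − (-4)·2) + ((-4)·(-2) − 2·1)| = 15, so the area is 7.5.
Along each edge there are gcd(|Δx|,|Δy|)+1 lattice points, so counting each shared vertex once the boundary has gcd(3,4) + gcd(3,1) + gcd(6,3) = 1+1+3 = 5.
Pick's theorem gives I = A − B/2 + 1 = 7.5 − 5/2 + 1 = 6.

6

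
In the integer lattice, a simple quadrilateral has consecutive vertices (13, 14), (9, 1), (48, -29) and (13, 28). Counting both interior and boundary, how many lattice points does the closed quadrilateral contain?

569

By the shoelace formula, twice the signed area is |[13·1 − 9·14] + [9·(-29) − 48·1] + [48·28 − 13·(-29)] + [13·14 − 13·28]| = 1117, so the area is 558.5.
Summing gcd(|Δx|,|Δy|) over the edges gives the boundary count: gcd(4,13) + gcd(39,30) + gcd(35,57) + gcd(0,14) = 1+3+1+14 = 19.
Pick's theorem gives I = A − B/2 + 1 = 558.5 − 19/2 + 1 = 550, so the closed region contains I + B = 550 + 19 = 569 lattice points.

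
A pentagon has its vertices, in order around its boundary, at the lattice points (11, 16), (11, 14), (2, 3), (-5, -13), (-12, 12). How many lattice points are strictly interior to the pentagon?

282

The shoelace formula gives twice the area as |(11·14 − 11·16) + (11·3 − 2·14) + (2·(-13) − (-5)·3) + ((-5)·12 − (-12)·(-13)) + ((-12)·16 − 11·12)| = 568, so the area is 284.
The number of boundary lattice points is Σ gcd(|Δx|,|Δy|) = gcd(0,2) + gcd(9,11) + gcd(7,16) + gcd(7,25) + gcd(23,4) = 2+1+1+1+1 = 6.
Pick's theorem gives I = A − B/2 + 1 = 284 − 6/2 + 1 = 282.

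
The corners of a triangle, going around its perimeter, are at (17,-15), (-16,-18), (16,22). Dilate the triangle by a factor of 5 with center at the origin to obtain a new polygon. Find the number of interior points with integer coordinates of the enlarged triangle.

Using the shoelace formula, 2A = |[17·(-18) − (-16)·(-15)] + [(-16)·22 − 16·(-18)] + [16·(-15) − 17·22]| = 1224, so the area is 612.
The number of boundary lattice points is Σ gcd(|Δx|,|Δy|) = gcd(33,3) + gcd(32,40) + gcd(1,37) = 3+8+1 = 12.
Scaling by 5 multiplies the area by 5² = 25 (so the new area is 15300) and multiplies the boundary lattice-point count by 5, giving 60.
By Pick's theorem, the interior count of the dilated polygon is 15300 − 60/2 + 1 = 15271.

15271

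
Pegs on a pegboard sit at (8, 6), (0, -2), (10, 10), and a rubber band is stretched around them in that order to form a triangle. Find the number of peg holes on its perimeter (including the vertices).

Along each edge there are gcd(|Δx|,|Δy|)+1 lattice points, so counting each shared vertex once the boundary has gcd(8,8) + gcd(10,12) + gcd(2,4) = 8+2+2 = 12.

12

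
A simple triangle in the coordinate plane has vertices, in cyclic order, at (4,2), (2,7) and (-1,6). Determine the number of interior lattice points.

8

Using the shoelace formula, 2A = |(4·7 − 2·2) + (2·6 − (-1)·7) + ((-1)·2 − 4·6)| = 17, so the area is 8.5.
The number of boundary lattice points is Σ gcd(|Δx|,|Δy|) = gcd(2,5) + gcd(3,1) + gcd(5,4) = 1+1+1 = 3.
Pick's theorem gives I = A − B/2 + 1 = 8.5 − 3/2 + 1 = 8.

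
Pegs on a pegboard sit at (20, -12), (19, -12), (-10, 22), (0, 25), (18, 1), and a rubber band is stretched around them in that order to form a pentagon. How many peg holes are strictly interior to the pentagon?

321

Using the shoelace formula, 2A = |[20·(-12) − 19·(-12)] + [19·22 − (-10)·(-12)] + [(-10)·25 − 0·22] + [0·1 − 18·25] + [18·(-12) − 20·1]| = 650, so the area is 325.
Summing gcd(|Δx|,|Δy|) over the edges gives the boundary count: gcd(1,0) + gcd(29,34) + gcd(10,3) + gcd(18,24) + gcd(2,13) = 1+1+1+6+1 = 10.
Pick's theorem gives I = A − B/2 + 1 = 325 − 10/2 + 1 = 321.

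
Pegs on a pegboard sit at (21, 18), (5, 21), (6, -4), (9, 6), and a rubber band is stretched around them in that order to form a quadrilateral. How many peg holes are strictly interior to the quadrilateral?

Using the shoelace formula, 2A = |(21·21 − 5·18) + (5·(-4) − 6·21) + (6·6 − 9·(-4)) + (9·18 − 21·6)| = 313, so the area is 313/2.
Summing gcd(|Δx|,|Δy|) over the edges gives the boundary count: gcd(16,3) + gcd(1,25) + gcd(3,10) + gcd(12,12) = 1+1+1+12 = 15.
By Pick's theorem A = I + B/2 − 1, so I = 313/2 − 15/2 + 1 = 150.

150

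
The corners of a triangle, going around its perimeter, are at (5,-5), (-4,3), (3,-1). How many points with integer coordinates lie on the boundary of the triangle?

4

The number of boundary lattice points is Σ gcd(|Δx|,|Δy|) = gcd(9,8) + gcd(7,4) + gcd(2,4) = 1+1+2 = 4.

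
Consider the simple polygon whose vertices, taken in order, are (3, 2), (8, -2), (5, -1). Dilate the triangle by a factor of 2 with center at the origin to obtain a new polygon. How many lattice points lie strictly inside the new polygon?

Using the shoelace formula, 2A = |(3·(-2) − 8·2) + (8·(-1) − 5·(-2)) + (5·2 − 3·(-1))| = 7, so the area is 7/2.
Along each edge there are gcd(|Δx|,|Δy|)+1 lattice points, so counting each shared vertex once the boundary has gcd(5,4) + gcd(3,1) + gcd(2,3) = 1+1+1 = 3.
Scaling by 2 multiplies the area by 2² = 4 (so the new area is 14) and multiplies the boundary lattice-point count by 2, giving 6.
By Pick's theorem, the interior count of the dilated polygon is 14 − 6/2 + 1 = 12.

12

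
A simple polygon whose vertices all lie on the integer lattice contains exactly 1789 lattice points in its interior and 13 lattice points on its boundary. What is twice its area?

Pick's theorem states A = I + B/2 − 1, so A = 1789 + 13/2 − 1 = 3589/2.
Hence 2A = 3589.

3589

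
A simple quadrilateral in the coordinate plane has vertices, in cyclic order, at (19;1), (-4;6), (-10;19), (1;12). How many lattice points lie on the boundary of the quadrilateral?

The number of boundary lattice points is Σ gcd(|Δx|,|Δy|) = gcd(23,5) + gcd(6,13) + gcd(11,7) + gcd(18,11) = 1+1+1+1 = 4.

4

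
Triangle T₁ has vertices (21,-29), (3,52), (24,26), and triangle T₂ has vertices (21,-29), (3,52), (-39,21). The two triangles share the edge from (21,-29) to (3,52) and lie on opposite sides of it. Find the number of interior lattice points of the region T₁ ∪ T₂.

2591

The union is the simple quadrilateral with vertices (21,-29), (24,26), (3,52), (-39,21) in order.
The shoelace formula gives twice the area as |(21·26 − 24·(-29)) + (24·52 − 3·26) + (3·21 − (-39)·52) + ((-39)·(-29) − 21·21)| = 5193, so the area is 5193/2.
Summing gcd(|Δx|,|Δy|) over the edges gives the boundary count: gcd(3,55) + gcd(21,26) + gcd(42,31) + gcd(60,50) = 1+1+1+10 = 13.
By Pick's theorem I = A − B/2 + 1 = 5193/2 − 13/2 + 1 = 2591.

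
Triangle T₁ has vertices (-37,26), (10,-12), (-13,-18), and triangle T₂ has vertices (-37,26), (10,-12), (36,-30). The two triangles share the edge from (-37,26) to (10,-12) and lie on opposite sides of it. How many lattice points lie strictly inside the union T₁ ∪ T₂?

The union is the simple quadrilateral with vertices (-37,26), (-13,-18), (10,-12), (36,-30) in order.
By the shoelace formula, twice the signed area is |((-37)·(-18) − (-13)·26) + ((-13)·(-12) − 10·(-18)) + (10·(-30) − 36·(-12)) + (36·26 − (-37)·(-30))| = 1298, so the area is 649.
Summing gcd(|Δx|,|Δy|) over the edges gives the boundary count: gcd(24,44) + gcd(23,6) + gcd(26,18) + gcd(73,56) = 4+1+2+1 = 8.
By Pick's theorem I = A − B/2 + 1 = 649 − 8/2 + 1 = 646.

646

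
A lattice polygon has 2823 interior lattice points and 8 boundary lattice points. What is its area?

2826

Pick's theorem states A = I + B/2 − 1, so A = 2823 + 8/2 − 1 = 2826.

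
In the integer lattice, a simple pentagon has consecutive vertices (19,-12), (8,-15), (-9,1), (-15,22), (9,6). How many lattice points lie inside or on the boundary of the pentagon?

513

By the shoelace formula, twice the signed area is |(19·(-15) − 8·(-12)) + (8·1 − (-9)·(-15)) + ((-9)·22 − (-15)·1) + ((-15)·6 − 9·22) + (9·(-12) − 19·6)| = 1009, so the area is 504.5.
The number of boundary lattice points is Σ gcd(|Δx|,|Δy|) = gcd(11,3) + gcd(17,16) + gcd(6,21) + gcd(24,16) + gcd(10,18) = 1+1+3+8+2 = 15.
Pick's theorem gives I = A − B/2 + 1 = 504.5 − 15/2 + 1 = 498, so the closed region contains I + B = 498 + 15 = 513 lattice points.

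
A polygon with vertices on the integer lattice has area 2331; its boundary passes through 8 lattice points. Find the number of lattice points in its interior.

2328

Pick's theorem A = I + B/2 − 1 rearranges to I = A − B/2 + 1 = 2331 − 8/2 + 1 = 2328.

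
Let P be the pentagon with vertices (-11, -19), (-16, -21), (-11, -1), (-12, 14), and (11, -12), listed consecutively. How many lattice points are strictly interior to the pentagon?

399

Using the shoelace formula, 2A = |[(-11)·(-21) − (-16)·(-19)] + [(-16)·(-1) − (-11)·(-21)] + [(-11)·14 − (-12)·(-1)] + [(-12)·(-12) − 11·14] + [11·(-19) − (-11)·(-12)]| = 805, so the area is 402.5.
The number of boundary lattice points is Σ gcd(|Δx|,|Δy|) = gcd(5,2) + gcd(5,20) + gcd(1,15) + gcd(23,26) + gcd(22,7) = 1+5+1+1+1 = 9.
By Pick's theorem A = I + B/2 − 1, so I = 402.5 − 9/2 + 1 = 399.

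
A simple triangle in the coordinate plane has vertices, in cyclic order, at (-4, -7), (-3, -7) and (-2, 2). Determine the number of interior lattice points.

Using the shoelace formula, 2A = |((-4)·(-7) − (-3)·(-7)) + ((-3)·2 − (-2)·(-7)) + ((-2)·(-7) − (-4)·2)| = 9, so the area is 4.5.
Along each edge there are gcd(|Δx|,|Δy|)+1 lattice points, so counting each shared vertex once the boundary has gcd(1,0) + gcd(1,9) + gcd(2,9) = 1+1+1 = 3.
Pick's theorem gives I = A − B/2 + 1 = 4.5 − 3/2 + 1 = 4.

4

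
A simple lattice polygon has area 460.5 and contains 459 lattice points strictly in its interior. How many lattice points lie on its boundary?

5

Pick's theorem gives A = I + B/2 − 1, so B = 2(A − I + 1) = 2(460.5 − 459 + 1) = 5.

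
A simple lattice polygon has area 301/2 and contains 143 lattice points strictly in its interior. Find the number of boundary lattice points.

Pick's theorem gives A = I + B/2 − 1, so B = 2(A − I + 1) = 2(301/2 − 143 + 1) = 17.

17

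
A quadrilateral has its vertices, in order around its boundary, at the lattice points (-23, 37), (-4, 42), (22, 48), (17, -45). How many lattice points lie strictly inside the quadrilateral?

2071

Using the shoelace formula, 2A = |[(-23)·42 − (-4)·37] + [(-4)·48 − 22·42] + [22·(-45) − 17·48] + [17·37 − (-23)·(-45)]| = 4146, so the area is 2073.
Summing gcd(|Δx|,|Δy|) over the edges gives the boundary count: gcd(19,5) + gcd(26,6) + gcd(5,93) + gcd(40,82) = 1+2+1+2 = 6.
By Pick's theorem A = I + B/2 − 1, so I = 2073 − 6/2 + 1 = 2071.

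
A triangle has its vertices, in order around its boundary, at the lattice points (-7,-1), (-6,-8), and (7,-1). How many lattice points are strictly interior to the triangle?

By the shoelace formula, twice the signed area is |((-7)·(-8) − (-6)·(-1)) + ((-6)·(-1) − 7·(-8)) + (7·(-1) − (-7)·(-1))| = 98, so the area is 49.
The number of boundary lattice points is Σ gcd(|Δx|,|Δy|) = gcd(1,7) + gcd(13,7) + gcd(14,0) = 1+1+14 = 16.
By Pick's theorem A = I + B/2 − 1, so I = 49 − 16/2 + 1 = 42.

42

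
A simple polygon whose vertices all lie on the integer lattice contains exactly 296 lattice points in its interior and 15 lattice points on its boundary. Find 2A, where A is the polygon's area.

605

By Pick's theorem, A = I + B/2 − 1 = 296 + 15/2 − 1 = 605/2.
Hence 2A = 605.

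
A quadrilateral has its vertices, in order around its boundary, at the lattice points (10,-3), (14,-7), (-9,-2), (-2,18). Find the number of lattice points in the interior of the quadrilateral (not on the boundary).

226

The shoelace formula gives twice the area as |[10·(-7) − 14·(-3)] + [14·(-2) − (-9)·(-7)] + [(-9)·18 − (-2)·(-2)] + [(-2)·(-3) − 10·18]| = 459, so the area is 459/2.
Summing gcd(|Δx|,|Δy|) over the edges gives the boundary count: gcd(4,4) + gcd(23,5) + gcd(7,20) + gcd(12,21) = 4+1+1+3 = 9.
By Pick's theorem A = I + B/2 − 1, so I = 459/2 − 9/2 + 1 = 226.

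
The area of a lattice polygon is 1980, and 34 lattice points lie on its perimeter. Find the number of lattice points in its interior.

1964

Pick's theorem A = I + B/2 − 1 rearranges to I = A − B/2 + 1 = 1980 − 34/2 + 1 = 1964.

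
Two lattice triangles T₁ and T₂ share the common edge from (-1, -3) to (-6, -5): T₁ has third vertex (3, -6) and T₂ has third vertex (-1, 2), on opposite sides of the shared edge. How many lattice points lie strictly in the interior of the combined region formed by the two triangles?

The union is the simple quadrilateral with vertices (-1, -3), (3, -6), (-6, -5), (-1, 2) in order.
By the shoelace formula, twice the signed area is |((-1)·(-6) − 3·(-3)) + (3·(-5) − (-6)·(-6)) + ((-6)·2 − (-1)·(-5)) + ((-1)·(-3) − (-1)·2)| = 48, so the area is 24.
Summing gcd(|Δx|,|Δy|) over the edges gives the boundary count: gcd(4,3) + gcd(9,1) + gcd(5,7) + gcd(0,5) = 1+1+1+5 = 8.
By Pick's theorem I = A − B/2 + 1 = 24 − 8/2 + 1 = 21.

21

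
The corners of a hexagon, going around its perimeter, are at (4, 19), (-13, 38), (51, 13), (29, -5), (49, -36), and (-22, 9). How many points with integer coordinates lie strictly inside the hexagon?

1969

By the shoelace formula, twice the signed area is |(4·38 − (-13)·19) + ((-13)·13 − 51·38) + (51·(-5) − 29·13) + (29·(-36) − 49·(-5)) + (49·9 − (-22)·(-36)) + ((-22)·19 − 4·9)| = 3944, so the area is 1972.
Summing gcd(|Δx|,|Δy|) over the edges gives the boundary count: gcd(17,19) + gcd(64,25) + gcd(22,18) + gcd(20,31) + gcd(71,45) + gcd(26,10) = 1+1+2+1+1+2 = 8.
By Pick's theorem A = I + B/2 − 1, so I = 1972 − 8/2 + 1 = 1969.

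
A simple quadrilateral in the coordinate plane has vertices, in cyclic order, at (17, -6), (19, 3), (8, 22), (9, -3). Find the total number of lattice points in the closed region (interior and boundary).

The shoelace formula gives twice the area as |[17·3 − 19·(-6)] + [19·22 − 8·3] + [8·(-3) − 9·22] + [9·(-6) − 17·(-3)]| = 334, so the area is 167.
Summing gcd(|Δx|,|Δy|) over the edges gives the boundary count: gcd(2,9) + gcd(11,19) + gcd(1,25) + gcd(8,3) = 1+1+1+1 = 4.
Pick's theorem gives I = A − B/2 + 1 = 167 − 4/2 + 1 = 166, so the closed region contains I + B = 166 + 4 = 170 lattice points.

170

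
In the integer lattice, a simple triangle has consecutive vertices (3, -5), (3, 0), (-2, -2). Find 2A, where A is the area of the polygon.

25

Using the shoelace formula, 2A = |(3·0 − 3·(-5)) + (3·(-2) − (-2)·0) + ((-2)·(-5) − 3·(-2))| = 25, so the area is 12.5.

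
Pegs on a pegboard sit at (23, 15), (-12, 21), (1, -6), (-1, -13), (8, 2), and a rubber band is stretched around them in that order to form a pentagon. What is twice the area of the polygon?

By the shoelace formula, twice the signed area is |[23·21 − (-12)·15] + [(-12)·(-6) − 1·21] + [1·(-13) − (-1)·(-6)] + [(-1)·2 − 8·(-13)] + [8·15 − 23·2]| = 871, so the area is 435.5.

871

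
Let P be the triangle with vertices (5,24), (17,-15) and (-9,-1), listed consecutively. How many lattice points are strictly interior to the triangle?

421

By the shoelace formula, twice the signed area is |(5·(-15) − 17·24) + (17·(-1) − (-9)·(-15)) + ((-9)·24 − 5·(-1))| = 846, so the area is 423.
Summing gcd(|Δx|,|Δy|) over the edges gives the boundary count: gcd(12,39) + gcd(26,14) + gcd(14,25) = 3+2+1 = 6.
By Pick's theorem A = I + B/2 − 1, so I = 423 − 6/2 + 1 = 421.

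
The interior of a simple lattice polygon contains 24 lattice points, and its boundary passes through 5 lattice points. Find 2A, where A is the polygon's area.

51

Pick's theorem states A = I + B/2 − 1, so A = 24 + 5/2 − 1 = 51/2.
Hence 2A = 51.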